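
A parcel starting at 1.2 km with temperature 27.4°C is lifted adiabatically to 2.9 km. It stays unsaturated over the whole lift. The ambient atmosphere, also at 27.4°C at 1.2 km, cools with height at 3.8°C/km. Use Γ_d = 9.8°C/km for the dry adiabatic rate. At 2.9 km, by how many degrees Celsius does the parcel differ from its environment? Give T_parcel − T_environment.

Parcel:
  1200–2900 m, dry: Δz = 1.7 km ⇒ ΔT = -16.66°C; T = 10.74°C
Environment:
  1200–2900 m, environment: Δz = 1.7 km ⇒ ΔT = -6.46°C; T = 20.94°C
T_parcel − T_env = 10.74 − 20.94 = -10.2°C

-10.2°C (parcel cooler than environment)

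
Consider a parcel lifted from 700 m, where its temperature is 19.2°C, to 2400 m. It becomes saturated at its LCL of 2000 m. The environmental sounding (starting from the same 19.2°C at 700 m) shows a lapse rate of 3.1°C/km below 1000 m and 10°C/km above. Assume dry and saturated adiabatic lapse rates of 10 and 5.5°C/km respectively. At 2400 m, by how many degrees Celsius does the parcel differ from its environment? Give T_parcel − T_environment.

-0.27°C (parcel cooler than environment)

Parcel:
  Dry to 2000 m: -10 × 1.3 km = -13°C, so T = 6.2°C.
  Saturated to 2400 m: -5.5 × 0.4 km = -2.2°C, so T = 4°C.
Environment:
  Environment, lower layer to 1000 m: -3.1 × 0.3 km = -0.93°C, so T = 18.27°C.
  Environment, upper layer to 2400 m: -10 × 1.4 km = -14°C, so T = 4.27°C.
T_parcel − T_env = 4 − 4.27 = -0.27°C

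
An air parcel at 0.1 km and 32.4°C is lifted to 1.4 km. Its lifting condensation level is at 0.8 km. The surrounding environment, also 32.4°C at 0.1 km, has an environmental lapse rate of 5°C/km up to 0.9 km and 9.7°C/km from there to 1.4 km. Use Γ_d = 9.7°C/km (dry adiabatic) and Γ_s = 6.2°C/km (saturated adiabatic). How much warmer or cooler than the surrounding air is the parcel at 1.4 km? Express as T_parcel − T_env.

Parcel:
  100–800 m, dry: Δz = 0.7 km ⇒ ΔT = -6.79°C; T = 25.61°C
  800–1400 m, saturated: Δz = 0.6 km ⇒ ΔT = -3.72°C; T = 21.89°C
Environment:
  100–900 m, environment, lower layer: Δz = 0.8 km ⇒ ΔT = -4°C; T = 28.4°C
  900–1400 m, environment, upper layer: Δz = 0.5 km ⇒ ΔT = -4.85°C; T = 23.55°C
T_parcel − T_env = 21.89 − 23.55 = -1.66°C

-1.66°C (parcel cooler than environment)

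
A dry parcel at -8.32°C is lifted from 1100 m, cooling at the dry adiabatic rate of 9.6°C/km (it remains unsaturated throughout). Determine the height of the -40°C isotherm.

Height above start = (-8.32 − (-40)) / 9.6 = 3.3 km
Altitude = 1100 m + 3300 m = 4400 m

4400 m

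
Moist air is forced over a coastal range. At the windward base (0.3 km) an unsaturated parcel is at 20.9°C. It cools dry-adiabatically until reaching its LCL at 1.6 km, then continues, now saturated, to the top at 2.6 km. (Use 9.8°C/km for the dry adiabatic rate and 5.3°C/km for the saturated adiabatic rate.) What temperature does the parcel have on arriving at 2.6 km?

300–1600 m, dry: Δz = 1.3 km ⇒ ΔT = -12.74°C; T = 8.16°C
1600–2600 m, saturated: Δz = 1 km ⇒ ΔT = -5.3°C; T = 2.86°C

2.86°C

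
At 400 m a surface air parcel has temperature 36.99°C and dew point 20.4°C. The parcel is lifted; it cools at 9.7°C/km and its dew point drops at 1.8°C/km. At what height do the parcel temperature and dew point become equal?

T and T_d converge at 9.7 − 1.8 = 7.9°C per km
Height above start = (36.99 − 20.4) / 7.9 = 2.1 km
LCL altitude = 400 m + 2100 m = 2500 m

2500 m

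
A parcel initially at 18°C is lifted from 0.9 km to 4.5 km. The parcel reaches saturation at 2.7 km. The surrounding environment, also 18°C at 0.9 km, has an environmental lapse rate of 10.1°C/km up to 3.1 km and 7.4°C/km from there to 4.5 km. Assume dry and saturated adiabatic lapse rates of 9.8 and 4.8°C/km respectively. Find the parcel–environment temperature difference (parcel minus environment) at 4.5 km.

+6.3°C (parcel warmer than environment)

Parcel:
  900–2700 m, dry: Δz = 1.8 km ⇒ ΔT = -17.64°C; T = 0.36°C
  2700–4500 m, saturated: Δz = 1.8 km ⇒ ΔT = -8.64°C; T = -8.28°C
Environment:
  900–3100 m, environment, lower layer: Δz = 2.2 km ⇒ ΔT = -22.22°C; T = -4.22°C
  3100–4500 m, environment, upper layer: Δz = 1.4 km ⇒ ΔT = -10.36°C; T = -14.58°C
T_parcel − T_env = -8.28 − (-14.58) = +6.3°C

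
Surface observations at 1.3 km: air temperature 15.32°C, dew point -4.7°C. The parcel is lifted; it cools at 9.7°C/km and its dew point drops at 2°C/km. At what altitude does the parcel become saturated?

T and T_d converge at 9.7 − 2 = 7.7°C per km
Height above start = (15.32 − (-4.7)) / 7.7 = 2.6 km
LCL altitude = 1300 m + 2600 m = 3900 m

3.9 km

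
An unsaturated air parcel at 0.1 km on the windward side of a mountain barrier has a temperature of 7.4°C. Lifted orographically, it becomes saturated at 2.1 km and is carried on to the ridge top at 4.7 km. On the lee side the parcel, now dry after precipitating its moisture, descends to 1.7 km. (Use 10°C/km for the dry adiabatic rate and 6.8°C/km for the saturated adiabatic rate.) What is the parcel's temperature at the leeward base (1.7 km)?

100–2100 m, dry: Δz = 2 km ⇒ ΔT = -20°C; T = -12.6°C
2100–4700 m, saturated: Δz = 2.6 km ⇒ ΔT = -17.68°C; T = -30.28°C
4700–1700 m, dry descent: Δz = 3 km ⇒ ΔT = +30°C; T = -0.28°C

-0.28°C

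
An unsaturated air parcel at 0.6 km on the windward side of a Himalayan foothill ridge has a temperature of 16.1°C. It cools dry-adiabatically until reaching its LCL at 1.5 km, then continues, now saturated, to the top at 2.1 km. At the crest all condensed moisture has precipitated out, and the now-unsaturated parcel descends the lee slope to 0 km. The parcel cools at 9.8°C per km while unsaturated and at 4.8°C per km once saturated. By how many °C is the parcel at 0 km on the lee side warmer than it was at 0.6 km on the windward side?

Dry to 1500 m: -9.8 × 0.9 km = -8.82°C, so T = 7.28°C.
Saturated to 2100 m: -4.8 × 0.6 km = -2.88°C, so T = 4.4°C.
Dry descent to 0 m: +9.8 × 2.1 km = +20.58°C, so T = 24.98°C.
Net change vs windward start: 24.98 − 16.1 = +8.88°C

+8.88°C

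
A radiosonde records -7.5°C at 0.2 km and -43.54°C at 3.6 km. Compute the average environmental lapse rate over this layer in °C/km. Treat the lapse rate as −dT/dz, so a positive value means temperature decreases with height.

Γ = −ΔT/Δz = (-7.5 − (-43.54)) / (3600 − 200) m
  = 36.04°C / 3.4 km = 10.6°C/km

10.6°C/km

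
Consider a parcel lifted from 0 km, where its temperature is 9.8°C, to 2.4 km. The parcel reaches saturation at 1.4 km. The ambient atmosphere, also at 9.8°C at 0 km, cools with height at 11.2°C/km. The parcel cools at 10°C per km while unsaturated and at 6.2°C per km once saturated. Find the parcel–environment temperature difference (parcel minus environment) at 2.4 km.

Parcel:
  Dry to 1400 m: -10 × 1.4 km = -14°C, so T = -4.2°C.
  Saturated to 2400 m: -6.2 × 1 km = -6.2°C, so T = -10.4°C.
Environment:
  Environment to 2400 m: -11.2 × 2.4 km = -26.88°C, so T = -17.08°C.
T_parcel − T_env = -10.4 − (-17.08) = +6.68°C

+6.68°C (parcel warmer than environment)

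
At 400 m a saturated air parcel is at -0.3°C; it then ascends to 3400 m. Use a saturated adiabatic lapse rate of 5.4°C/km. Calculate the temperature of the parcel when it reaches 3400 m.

-16.5°C

From 400 m to 3400 m (saturated adiabatic): cools by 5.4 × 3 = 16.2°C, giving -16.5°C.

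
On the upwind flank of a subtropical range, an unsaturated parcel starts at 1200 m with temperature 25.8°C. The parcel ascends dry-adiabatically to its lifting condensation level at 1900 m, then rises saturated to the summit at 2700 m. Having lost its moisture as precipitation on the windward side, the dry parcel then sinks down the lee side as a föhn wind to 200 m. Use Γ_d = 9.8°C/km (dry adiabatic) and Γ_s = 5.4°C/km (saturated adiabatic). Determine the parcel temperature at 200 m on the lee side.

39.12°C

From 1200 m to 1900 m (dry): cools by 9.8 × 0.7 = 6.86°C, giving 18.94°C.
From 1900 m to 2700 m (saturated): cools by 5.4 × 0.8 = 4.32°C, giving 14.62°C.
From 2700 m to 200 m (dry descent): warms by 9.8 × 2.5 = 24.5°C, giving 39.12°C.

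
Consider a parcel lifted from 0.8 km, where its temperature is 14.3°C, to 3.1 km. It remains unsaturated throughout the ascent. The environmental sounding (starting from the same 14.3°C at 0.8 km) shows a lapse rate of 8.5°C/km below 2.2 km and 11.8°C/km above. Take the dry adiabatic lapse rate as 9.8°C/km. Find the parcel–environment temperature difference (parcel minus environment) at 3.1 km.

Parcel:
  Dry to 3100 m: -9.8 × 2.3 km = -22.54°C, so T = -8.24°C.
Environment:
  Environment, lower layer to 2200 m: -8.5 × 1.4 km = -11.9°C, so T = 2.4°C.
  Environment, upper layer to 3100 m: -11.8 × 0.9 km = -10.62°C, so T = -8.22°C.
T_parcel − T_env = -8.24 − (-8.22) = -0.02°C

-0.02°C (parcel cooler than environment)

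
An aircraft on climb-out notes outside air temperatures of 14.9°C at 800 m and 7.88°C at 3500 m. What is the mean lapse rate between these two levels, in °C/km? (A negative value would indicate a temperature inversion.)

2.6°C/km

Γ = −ΔT/Δz = (14.9 − 7.88) / (3500 − 800) m
  = 7.02°C / 2.7 km = 2.6°C/km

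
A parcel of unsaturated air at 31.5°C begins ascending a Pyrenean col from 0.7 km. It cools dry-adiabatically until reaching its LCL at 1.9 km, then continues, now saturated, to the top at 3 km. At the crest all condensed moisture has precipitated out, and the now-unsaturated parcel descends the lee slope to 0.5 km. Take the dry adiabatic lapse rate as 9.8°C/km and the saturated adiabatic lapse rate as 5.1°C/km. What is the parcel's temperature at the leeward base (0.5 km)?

38.63°C

From 700 m to 1900 m (dry): cools by 9.8 × 1.2 = 11.76°C, giving 19.74°C.
From 1900 m to 3000 m (saturated): cools by 5.1 × 1.1 = 5.61°C, giving 14.13°C.
From 3000 m to 500 m (dry descent): warms by 9.8 × 2.5 = 24.5°C, giving 38.63°C.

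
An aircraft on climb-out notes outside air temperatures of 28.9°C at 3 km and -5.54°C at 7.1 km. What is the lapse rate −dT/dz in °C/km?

Γ = −ΔT/Δz = (28.9 − (-5.54)) / (7100 − 3000) m
  = 34.44°C / 4.1 km = 8.4°C/km

8.4°C/km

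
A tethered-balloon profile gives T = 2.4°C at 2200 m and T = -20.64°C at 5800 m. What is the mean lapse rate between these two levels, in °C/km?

6.4°C/km

Γ = −ΔT/Δz = (2.4 − (-20.64)) / (5800 − 2200) m
  = 23.04°C / 3.6 km = 6.4°C/km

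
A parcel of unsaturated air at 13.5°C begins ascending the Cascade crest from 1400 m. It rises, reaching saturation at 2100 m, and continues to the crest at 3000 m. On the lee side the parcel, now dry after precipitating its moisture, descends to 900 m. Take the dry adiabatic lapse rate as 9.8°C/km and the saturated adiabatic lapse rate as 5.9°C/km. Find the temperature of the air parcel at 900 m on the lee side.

21.91°C

1400–2100 m, dry: Δz = 0.7 km ⇒ ΔT = -6.86°C; T = 6.64°C
2100–3000 m, saturated: Δz = 0.9 km ⇒ ΔT = -5.31°C; T = 1.33°C
3000–900 m, dry descent: Δz = 2.1 km ⇒ ΔT = +20.58°C; T = 21.91°C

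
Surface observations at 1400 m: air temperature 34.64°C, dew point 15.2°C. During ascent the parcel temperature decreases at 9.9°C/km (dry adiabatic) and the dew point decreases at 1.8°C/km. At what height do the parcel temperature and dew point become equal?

3800 m

T and T_d converge at 9.9 − 1.8 = 8.1°C per km
Height above start = (34.64 − 15.2) / 8.1 = 2.4 km
LCL altitude = 1400 m + 2400 m = 3800 m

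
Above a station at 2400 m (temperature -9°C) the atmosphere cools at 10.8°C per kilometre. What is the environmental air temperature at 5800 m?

2400–5800 m, environmental: Δz = 3.4 km ⇒ ΔT = -36.72°C; T = -45.72°C

-45.72°C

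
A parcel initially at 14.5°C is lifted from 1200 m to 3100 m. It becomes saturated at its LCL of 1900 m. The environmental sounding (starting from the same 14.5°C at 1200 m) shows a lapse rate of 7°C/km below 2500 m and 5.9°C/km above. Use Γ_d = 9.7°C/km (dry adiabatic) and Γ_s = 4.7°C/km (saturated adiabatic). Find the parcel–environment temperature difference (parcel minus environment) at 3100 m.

+0.21°C (parcel warmer than environment)

Parcel:
  Dry to 1900 m: -9.7 × 0.7 km = -6.79°C, so T = 7.71°C.
  Saturated to 3100 m: -4.7 × 1.2 km = -5.64°C, so T = 2.07°C.
Environment:
  Environment, lower layer to 2500 m: -7 × 1.3 km = -9.1°C, so T = 5.4°C.
  Environment, upper layer to 3100 m: -5.9 × 0.6 km = -3.54°C, so T = 1.86°C.
T_parcel − T_env = 2.07 − 1.86 = +0.21°C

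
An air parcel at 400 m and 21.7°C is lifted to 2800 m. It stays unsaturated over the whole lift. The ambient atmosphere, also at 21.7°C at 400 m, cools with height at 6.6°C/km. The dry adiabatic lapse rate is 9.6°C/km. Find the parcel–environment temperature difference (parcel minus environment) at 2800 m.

Parcel:
  From 400 m to 2800 m (dry): cools by 9.6 × 2.4 = 23.04°C, giving -1.34°C.
Environment:
  From 400 m to 2800 m (environment): cools by 6.6 × 2.4 = 15.84°C, giving 5.86°C.
T_parcel − T_env = -1.34 − 5.86 = -7.2°C

-7.2°C (parcel cooler than environment)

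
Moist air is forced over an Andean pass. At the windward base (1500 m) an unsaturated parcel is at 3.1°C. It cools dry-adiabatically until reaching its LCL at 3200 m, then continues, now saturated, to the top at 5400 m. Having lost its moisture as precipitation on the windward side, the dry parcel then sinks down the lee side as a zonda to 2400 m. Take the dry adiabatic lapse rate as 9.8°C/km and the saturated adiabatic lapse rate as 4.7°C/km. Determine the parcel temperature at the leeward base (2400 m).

5.5°C

1500 → 3200 m (dry, 9.8°C/km): ΔT = -9.8 × 1.7 = -16.66°C → T = -13.56°C
3200 → 5400 m (saturated, 4.7°C/km): ΔT = -4.7 × 2.2 = -10.34°C → T = -23.9°C
5400 → 2400 m (dry descent, 9.8°C/km): ΔT = +9.8 × 3 = +29.4°C → T = 5.5°C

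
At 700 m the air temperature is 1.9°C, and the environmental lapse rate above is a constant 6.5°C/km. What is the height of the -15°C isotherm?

3300 m

Height above start = (1.9 − (-15)) / 6.5 = 2.6 km
Altitude = 700 m + 2600 m = 3300 m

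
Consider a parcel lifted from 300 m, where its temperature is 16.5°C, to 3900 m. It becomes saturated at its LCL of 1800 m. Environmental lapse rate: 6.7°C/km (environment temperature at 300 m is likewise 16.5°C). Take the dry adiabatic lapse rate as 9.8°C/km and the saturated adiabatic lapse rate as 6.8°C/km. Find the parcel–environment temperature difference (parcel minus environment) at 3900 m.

Parcel:
  300 → 1800 m (dry, 9.8°C/km): ΔT = -9.8 × 1.5 = -14.7°C → T = 1.8°C
  1800 → 3900 m (saturated, 6.8°C/km): ΔT = -6.8 × 2.1 = -14.28°C → T = -12.48°C
Environment:
  300 → 3900 m (environment, 6.7°C/km): ΔT = -6.7 × 3.6 = -24.12°C → T = -7.62°C
T_parcel − T_env = -12.48 − (-7.62) = -4.86°C

-4.86°C (parcel cooler than environment)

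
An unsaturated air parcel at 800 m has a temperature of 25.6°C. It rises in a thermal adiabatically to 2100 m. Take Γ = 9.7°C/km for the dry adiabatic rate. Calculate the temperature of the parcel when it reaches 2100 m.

800 → 2100 m (dry adiabatic, 9.7°C/km): ΔT = -9.7 × 1.3 = -12.61°C → T = 12.99°C

12.99°C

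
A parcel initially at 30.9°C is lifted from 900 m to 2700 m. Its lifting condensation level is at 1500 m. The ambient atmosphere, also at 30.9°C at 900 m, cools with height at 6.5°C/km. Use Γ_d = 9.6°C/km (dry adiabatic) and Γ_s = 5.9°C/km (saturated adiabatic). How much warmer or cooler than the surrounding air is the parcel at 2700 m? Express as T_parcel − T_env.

Parcel:
  900 → 1500 m (dry, 9.6°C/km): ΔT = -9.6 × 0.6 = -5.76°C → T = 25.14°C
  1500 → 2700 m (saturated, 5.9°C/km): ΔT = -5.9 × 1.2 = -7.08°C → T = 18.06°C
Environment:
  900 → 2700 m (environment, 6.5°C/km): ΔT = -6.5 × 1.8 = -11.7°C → T = 19.2°C
T_parcel − T_env = 18.06 − 19.2 = -1.14°C

-1.14°C (parcel cooler than environment)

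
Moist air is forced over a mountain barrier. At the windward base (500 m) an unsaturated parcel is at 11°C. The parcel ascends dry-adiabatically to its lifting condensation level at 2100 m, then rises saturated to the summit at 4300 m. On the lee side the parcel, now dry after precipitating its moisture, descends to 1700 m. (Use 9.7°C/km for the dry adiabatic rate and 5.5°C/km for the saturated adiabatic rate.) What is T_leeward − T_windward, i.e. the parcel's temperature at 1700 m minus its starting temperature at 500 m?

Dry to 2100 m: -9.7 × 1.6 km = -15.52°C, so T = -4.52°C.
Saturated to 4300 m: -5.5 × 2.2 km = -12.1°C, so T = -16.62°C.
Dry descent to 1700 m: +9.7 × 2.6 km = +25.22°C, so T = 8.6°C.
Net change vs windward start: 8.6 − 11 = -2.4°C

-2.4°C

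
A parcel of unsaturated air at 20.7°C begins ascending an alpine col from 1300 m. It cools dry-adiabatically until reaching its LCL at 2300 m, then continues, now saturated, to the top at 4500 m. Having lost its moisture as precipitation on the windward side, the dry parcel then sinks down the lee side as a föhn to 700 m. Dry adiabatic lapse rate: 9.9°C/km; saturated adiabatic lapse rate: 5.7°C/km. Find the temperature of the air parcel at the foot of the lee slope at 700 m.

1300 → 2300 m (dry, 9.9°C/km): ΔT = -9.9 × 1 = -9.9°C → T = 10.8°C
2300 → 4500 m (saturated, 5.7°C/km): ΔT = -5.7 × 2.2 = -12.54°C → T = -1.74°C
4500 → 700 m (dry descent, 9.9°C/km): ΔT = +9.9 × 3.8 = +37.62°C → T = 35.88°C

35.88°C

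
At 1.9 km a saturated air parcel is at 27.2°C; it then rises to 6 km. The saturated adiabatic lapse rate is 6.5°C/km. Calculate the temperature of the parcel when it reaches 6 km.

From 1900 m to 6000 m (saturated adiabatic): cools by 6.5 × 4.1 = 26.65°C, giving 0.55°C.

0.55°C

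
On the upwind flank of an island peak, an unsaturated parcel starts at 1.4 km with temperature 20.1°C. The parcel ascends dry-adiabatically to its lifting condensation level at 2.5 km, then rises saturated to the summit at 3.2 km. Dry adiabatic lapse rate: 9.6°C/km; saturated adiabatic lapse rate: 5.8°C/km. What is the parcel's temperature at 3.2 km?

1400–2500 m, dry: Δz = 1.1 km ⇒ ΔT = -10.56°C; T = 9.54°C
2500–3200 m, saturated: Δz = 0.7 km ⇒ ΔT = -4.06°C; T = 5.48°C

5.48°C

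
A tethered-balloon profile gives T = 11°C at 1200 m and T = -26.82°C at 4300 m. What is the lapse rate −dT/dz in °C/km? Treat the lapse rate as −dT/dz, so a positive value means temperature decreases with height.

12.2°C/km

Γ = −ΔT/Δz = (11 − (-26.82)) / (4300 − 1200) m
  = 37.82°C / 3.1 km = 12.2°C/km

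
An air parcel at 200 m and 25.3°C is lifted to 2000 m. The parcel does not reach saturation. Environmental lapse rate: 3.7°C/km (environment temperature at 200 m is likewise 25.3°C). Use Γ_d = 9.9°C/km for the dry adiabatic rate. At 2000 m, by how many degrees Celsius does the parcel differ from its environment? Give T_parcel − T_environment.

Parcel:
  From 200 m to 2000 m (dry): cools by 9.9 × 1.8 = 17.82°C, giving 7.48°C.
Environment:
  From 200 m to 2000 m (environment): cools by 3.7 × 1.8 = 6.66°C, giving 18.64°C.
T_parcel − T_env = 7.48 − 18.64 = -11.16°C

-11.16°C (parcel cooler than environment)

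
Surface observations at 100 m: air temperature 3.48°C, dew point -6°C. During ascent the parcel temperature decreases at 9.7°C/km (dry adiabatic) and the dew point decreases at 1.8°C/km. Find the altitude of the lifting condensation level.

1300 m

T and T_d converge at 9.7 − 1.8 = 7.9°C per km
Height above start = (3.48 − (-6)) / 7.9 = 1.2 km
LCL altitude = 100 m + 1200 m = 1300 m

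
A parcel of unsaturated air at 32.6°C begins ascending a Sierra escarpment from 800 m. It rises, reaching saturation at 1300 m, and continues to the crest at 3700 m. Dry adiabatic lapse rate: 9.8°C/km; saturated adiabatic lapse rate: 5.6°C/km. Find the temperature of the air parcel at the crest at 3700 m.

800–1300 m, dry: Δz = 0.5 km ⇒ ΔT = -4.9°C; T = 27.7°C
1300–3700 m, saturated: Δz = 2.4 km ⇒ ΔT = -13.44°C; T = 14.26°C

14.26°C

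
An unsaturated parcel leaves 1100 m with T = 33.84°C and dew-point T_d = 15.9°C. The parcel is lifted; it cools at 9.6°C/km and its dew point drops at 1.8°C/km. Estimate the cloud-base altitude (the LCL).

3400 m

T and T_d converge at 9.6 − 1.8 = 7.8°C per km
Height above start = (33.84 − 15.9) / 7.8 = 2.3 km
LCL altitude = 1100 m + 2300 m = 3400 m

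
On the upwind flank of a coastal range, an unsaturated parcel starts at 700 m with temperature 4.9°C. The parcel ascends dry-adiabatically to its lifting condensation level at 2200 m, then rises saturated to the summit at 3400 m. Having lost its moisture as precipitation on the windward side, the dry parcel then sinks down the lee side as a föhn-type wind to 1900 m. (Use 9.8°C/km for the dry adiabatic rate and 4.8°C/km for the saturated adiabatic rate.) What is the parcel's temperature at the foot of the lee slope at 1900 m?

-0.86°C

700 → 2200 m (dry, 9.8°C/km): ΔT = -9.8 × 1.5 = -14.7°C → T = -9.8°C
2200 → 3400 m (saturated, 4.8°C/km): ΔT = -4.8 × 1.2 = -5.76°C → T = -15.56°C
3400 → 1900 m (dry descent, 9.8°C/km): ΔT = +9.8 × 1.5 = +14.7°C → T = -0.86°C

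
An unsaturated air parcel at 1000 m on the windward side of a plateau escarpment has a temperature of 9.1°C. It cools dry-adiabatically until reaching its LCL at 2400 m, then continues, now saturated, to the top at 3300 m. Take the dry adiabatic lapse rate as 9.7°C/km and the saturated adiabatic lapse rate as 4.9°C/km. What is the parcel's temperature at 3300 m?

Dry to 2400 m: -9.7 × 1.4 km = -13.58°C, so T = -4.48°C.
Saturated to 3300 m: -4.9 × 0.9 km = -4.41°C, so T = -8.89°C.

-8.89°C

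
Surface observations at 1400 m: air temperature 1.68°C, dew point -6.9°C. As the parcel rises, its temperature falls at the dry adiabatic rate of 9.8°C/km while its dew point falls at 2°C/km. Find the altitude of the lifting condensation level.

2500 m

T and T_d converge at 9.8 − 2 = 7.8°C per km
Height above start = (1.68 − (-6.9)) / 7.8 = 1.1 km
LCL altitude = 1400 m + 1100 m = 2500 m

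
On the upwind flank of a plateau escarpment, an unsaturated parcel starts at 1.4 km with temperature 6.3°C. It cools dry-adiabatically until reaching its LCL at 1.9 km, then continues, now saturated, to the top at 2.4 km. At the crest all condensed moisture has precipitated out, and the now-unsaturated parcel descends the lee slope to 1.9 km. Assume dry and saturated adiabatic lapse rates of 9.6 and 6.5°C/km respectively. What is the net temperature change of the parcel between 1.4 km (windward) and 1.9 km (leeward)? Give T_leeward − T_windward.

-3.25°C

1400–1900 m, dry: Δz = 0.5 km ⇒ ΔT = -4.8°C; T = 1.5°C
1900–2400 m, saturated: Δz = 0.5 km ⇒ ΔT = -3.25°C; T = -1.75°C
2400–1900 m, dry descent: Δz = 0.5 km ⇒ ΔT = +4.8°C; T = 3.05°C
Net change vs windward start: 3.05 − 6.3 = -3.25°C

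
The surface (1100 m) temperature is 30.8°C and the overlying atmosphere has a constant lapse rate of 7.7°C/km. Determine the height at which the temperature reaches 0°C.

5100 m

Height above start = (30.8 − 0) / 7.7 = 4 km
Altitude = 1100 m + 4000 m = 5100 m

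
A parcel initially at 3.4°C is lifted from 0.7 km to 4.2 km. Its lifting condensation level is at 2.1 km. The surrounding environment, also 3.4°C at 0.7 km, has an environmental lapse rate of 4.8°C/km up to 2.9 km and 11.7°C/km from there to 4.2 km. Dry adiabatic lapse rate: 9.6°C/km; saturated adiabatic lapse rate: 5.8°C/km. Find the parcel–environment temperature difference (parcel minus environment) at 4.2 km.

+0.15°C (parcel warmer than environment)

Parcel:
  From 700 m to 2100 m (dry): cools by 9.6 × 1.4 = 13.44°C, giving -10.04°C.
  From 2100 m to 4200 m (saturated): cools by 5.8 × 2.1 = 12.18°C, giving -22.22°C.
Environment:
  From 700 m to 2900 m (environment, lower layer): cools by 4.8 × 2.2 = 10.56°C, giving -7.16°C.
  From 2900 m to 4200 m (environment, upper layer): cools by 11.7 × 1.3 = 15.21°C, giving -22.37°C.
T_parcel − T_env = -22.22 − (-22.37) = +0.15°C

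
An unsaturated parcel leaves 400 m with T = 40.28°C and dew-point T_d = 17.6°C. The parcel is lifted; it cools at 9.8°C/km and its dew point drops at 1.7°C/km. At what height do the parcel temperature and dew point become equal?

3200 m

T and T_d converge at 9.8 − 1.7 = 8.1°C per km
Height above start = (40.28 − 17.6) / 8.1 = 2.8 km
LCL altitude = 400 m + 2800 m = 3200 m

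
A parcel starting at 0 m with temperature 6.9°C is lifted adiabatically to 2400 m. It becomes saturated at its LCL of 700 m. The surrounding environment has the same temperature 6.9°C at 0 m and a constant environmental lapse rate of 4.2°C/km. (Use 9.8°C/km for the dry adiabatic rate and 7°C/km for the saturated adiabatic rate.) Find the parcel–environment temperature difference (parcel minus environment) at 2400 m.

-8.68°C (parcel cooler than environment)

Parcel:
  0–700 m, dry: Δz = 0.7 km ⇒ ΔT = -6.86°C; T = 0.04°C
  700–2400 m, saturated: Δz = 1.7 km ⇒ ΔT = -11.9°C; T = -11.86°C
Environment:
  0–2400 m, environment: Δz = 2.4 km ⇒ ΔT = -10.08°C; T = -3.18°C
T_parcel − T_env = -11.86 − (-3.18) = -8.68°C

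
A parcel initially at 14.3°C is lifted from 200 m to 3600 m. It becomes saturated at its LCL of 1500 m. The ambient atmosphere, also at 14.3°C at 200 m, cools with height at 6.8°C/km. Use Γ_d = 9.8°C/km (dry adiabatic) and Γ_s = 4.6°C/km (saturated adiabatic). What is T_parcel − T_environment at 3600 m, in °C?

+0.72°C (parcel warmer than environment)

Parcel:
  200–1500 m, dry: Δz = 1.3 km ⇒ ΔT = -12.74°C; T = 1.56°C
  1500–3600 m, saturated: Δz = 2.1 km ⇒ ΔT = -9.66°C; T = -8.1°C
Environment:
  200–3600 m, environment: Δz = 3.4 km ⇒ ΔT = -23.12°C; T = -8.82°C
T_parcel − T_env = -8.1 − (-8.82) = +0.72°C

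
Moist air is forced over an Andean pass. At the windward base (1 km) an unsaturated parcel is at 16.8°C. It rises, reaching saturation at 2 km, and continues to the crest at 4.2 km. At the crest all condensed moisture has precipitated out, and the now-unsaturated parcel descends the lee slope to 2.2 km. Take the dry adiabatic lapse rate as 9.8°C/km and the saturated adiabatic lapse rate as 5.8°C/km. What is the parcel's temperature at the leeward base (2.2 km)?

13.84°C

From 1000 m to 2000 m (dry): cools by 9.8 × 1 = 9.8°C, giving 7°C.
From 2000 m to 4200 m (saturated): cools by 5.8 × 2.2 = 12.76°C, giving -5.76°C.
From 4200 m to 2200 m (dry descent): warms by 9.8 × 2 = 19.6°C, giving 13.84°C.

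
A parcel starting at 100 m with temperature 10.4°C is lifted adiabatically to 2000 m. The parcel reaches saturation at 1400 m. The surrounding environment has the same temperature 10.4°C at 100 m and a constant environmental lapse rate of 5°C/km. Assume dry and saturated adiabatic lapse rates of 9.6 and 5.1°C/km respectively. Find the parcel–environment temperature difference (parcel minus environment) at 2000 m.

Parcel:
  100–1400 m, dry: Δz = 1.3 km ⇒ ΔT = -12.48°C; T = -2.08°C
  1400–2000 m, saturated: Δz = 0.6 km ⇒ ΔT = -3.06°C; T = -5.14°C
Environment:
  100–2000 m, environment: Δz = 1.9 km ⇒ ΔT = -9.5°C; T = 0.9°C
T_parcel − T_env = -5.14 − 0.9 = -6.04°C

-6.04°C (parcel cooler than environment)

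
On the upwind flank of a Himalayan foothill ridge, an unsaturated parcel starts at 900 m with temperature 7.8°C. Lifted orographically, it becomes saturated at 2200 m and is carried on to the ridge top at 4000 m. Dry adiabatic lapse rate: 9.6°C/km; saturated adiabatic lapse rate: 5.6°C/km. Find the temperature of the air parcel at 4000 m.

900–2200 m, dry: Δz = 1.3 km ⇒ ΔT = -12.48°C; T = -4.68°C
2200–4000 m, saturated: Δz = 1.8 km ⇒ ΔT = -10.08°C; T = -14.76°C

-14.76°C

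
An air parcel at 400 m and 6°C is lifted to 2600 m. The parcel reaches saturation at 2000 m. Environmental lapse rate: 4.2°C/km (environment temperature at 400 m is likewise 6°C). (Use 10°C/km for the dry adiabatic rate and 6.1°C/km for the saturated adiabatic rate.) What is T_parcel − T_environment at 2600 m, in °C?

-10.42°C (parcel cooler than environment)

Parcel:
  Dry to 2000 m: -10 × 1.6 km = -16°C, so T = -10°C.
  Saturated to 2600 m: -6.1 × 0.6 km = -3.66°C, so T = -13.66°C.
Environment:
  Environment to 2600 m: -4.2 × 2.2 km = -9.24°C, so T = -3.24°C.
T_parcel − T_env = -13.66 − (-3.24) = -10.42°C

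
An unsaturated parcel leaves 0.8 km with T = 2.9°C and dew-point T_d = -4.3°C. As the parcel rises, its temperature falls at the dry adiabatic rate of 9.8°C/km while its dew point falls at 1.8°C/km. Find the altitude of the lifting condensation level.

T and T_d converge at 9.8 − 1.8 = 8°C per km
Height above start = (2.9 − (-4.3)) / 8 = 0.9 km
LCL altitude = 800 m + 900 m = 1700 m

1.7 km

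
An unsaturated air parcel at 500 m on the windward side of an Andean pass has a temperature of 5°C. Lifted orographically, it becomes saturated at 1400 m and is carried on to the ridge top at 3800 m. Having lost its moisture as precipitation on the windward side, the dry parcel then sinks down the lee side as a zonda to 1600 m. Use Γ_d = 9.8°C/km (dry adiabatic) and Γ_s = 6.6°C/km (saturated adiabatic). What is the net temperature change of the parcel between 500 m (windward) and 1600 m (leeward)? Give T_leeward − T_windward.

-3.1°C

500 → 1400 m (dry, 9.8°C/km): ΔT = -9.8 × 0.9 = -8.82°C → T = -3.82°C
1400 → 3800 m (saturated, 6.6°C/km): ΔT = -6.6 × 2.4 = -15.84°C → T = -19.66°C
3800 → 1600 m (dry descent, 9.8°C/km): ΔT = +9.8 × 2.2 = +21.56°C → T = 1.9°C
Net change vs windward start: 1.9 − 5 = -3.1°C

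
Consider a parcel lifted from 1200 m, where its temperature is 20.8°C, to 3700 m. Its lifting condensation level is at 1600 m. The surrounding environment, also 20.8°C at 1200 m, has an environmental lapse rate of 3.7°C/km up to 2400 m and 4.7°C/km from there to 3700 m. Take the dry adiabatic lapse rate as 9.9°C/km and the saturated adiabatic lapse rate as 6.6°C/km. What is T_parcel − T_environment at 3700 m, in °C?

-7.27°C (parcel cooler than environment)

Parcel:
  1200 → 1600 m (dry, 9.9°C/km): ΔT = -9.9 × 0.4 = -3.96°C → T = 16.84°C
  1600 → 3700 m (saturated, 6.6°C/km): ΔT = -6.6 × 2.1 = -13.86°C → T = 2.98°C
Environment:
  1200 → 2400 m (environment, lower layer, 3.7°C/km): ΔT = -3.7 × 1.2 = -4.44°C → T = 16.36°C
  2400 → 3700 m (environment, upper layer, 4.7°C/km): ΔT = -4.7 × 1.3 = -6.11°C → T = 10.25°C
T_parcel − T_env = 2.98 − 10.25 = -7.27°C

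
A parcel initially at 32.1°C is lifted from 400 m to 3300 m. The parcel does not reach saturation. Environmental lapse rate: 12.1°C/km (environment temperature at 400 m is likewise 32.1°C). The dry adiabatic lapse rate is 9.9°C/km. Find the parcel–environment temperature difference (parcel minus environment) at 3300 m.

Parcel:
  From 400 m to 3300 m (dry): cools by 9.9 × 2.9 = 28.71°C, giving 3.39°C.
Environment:
  From 400 m to 3300 m (environment): cools by 12.1 × 2.9 = 35.09°C, giving -2.99°C.
T_parcel − T_env = 3.39 − (-2.99) = +6.38°C

+6.38°C (parcel warmer than environment)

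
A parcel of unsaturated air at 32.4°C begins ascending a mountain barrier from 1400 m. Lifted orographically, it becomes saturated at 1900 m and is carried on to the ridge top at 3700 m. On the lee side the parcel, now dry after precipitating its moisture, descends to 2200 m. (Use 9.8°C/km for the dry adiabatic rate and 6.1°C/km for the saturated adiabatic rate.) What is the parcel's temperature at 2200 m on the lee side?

31.22°C

1400–1900 m, dry: Δz = 0.5 km ⇒ ΔT = -4.9°C; T = 27.5°C
1900–3700 m, saturated: Δz = 1.8 km ⇒ ΔT = -10.98°C; T = 16.52°C
3700–2200 m, dry descent: Δz = 1.5 km ⇒ ΔT = +14.7°C; T = 31.22°C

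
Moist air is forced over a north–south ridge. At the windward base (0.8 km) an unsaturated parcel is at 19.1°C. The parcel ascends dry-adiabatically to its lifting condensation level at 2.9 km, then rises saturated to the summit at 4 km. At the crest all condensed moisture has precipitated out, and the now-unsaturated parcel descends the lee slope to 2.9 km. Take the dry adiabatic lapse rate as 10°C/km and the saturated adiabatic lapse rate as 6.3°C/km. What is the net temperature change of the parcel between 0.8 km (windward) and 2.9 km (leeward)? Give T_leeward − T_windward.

Dry to 2900 m: -10 × 2.1 km = -21°C, so T = -1.9°C.
Saturated to 4000 m: -6.3 × 1.1 km = -6.93°C, so T = -8.83°C.
Dry descent to 2900 m: +10 × 1.1 km = +11°C, so T = 2.17°C.
Net change vs windward start: 2.17 − 19.1 = -16.93°C

-16.93°C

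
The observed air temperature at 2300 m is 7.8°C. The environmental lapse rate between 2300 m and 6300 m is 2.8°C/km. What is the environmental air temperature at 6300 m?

-3.4°C

From 2300 m to 6300 m (environmental): cools by 2.8 × 4 = 11.2°C, giving -3.4°C.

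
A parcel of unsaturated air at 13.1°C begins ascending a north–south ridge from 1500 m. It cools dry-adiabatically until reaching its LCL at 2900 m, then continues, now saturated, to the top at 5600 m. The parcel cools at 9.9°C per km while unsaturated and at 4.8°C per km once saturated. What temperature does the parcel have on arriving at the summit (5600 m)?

-13.72°C

Dry to 2900 m: -9.9 × 1.4 km = -13.86°C, so T = -0.76°C.
Saturated to 5600 m: -4.8 × 2.7 km = -12.96°C, so T = -13.72°C.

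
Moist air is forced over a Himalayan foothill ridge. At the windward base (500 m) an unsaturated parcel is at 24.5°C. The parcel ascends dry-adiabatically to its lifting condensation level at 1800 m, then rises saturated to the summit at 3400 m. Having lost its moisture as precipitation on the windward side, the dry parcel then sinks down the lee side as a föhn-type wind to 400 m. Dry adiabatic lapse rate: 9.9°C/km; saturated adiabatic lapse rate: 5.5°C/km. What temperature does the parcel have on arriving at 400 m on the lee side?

32.53°C

500 → 1800 m (dry, 9.9°C/km): ΔT = -9.9 × 1.3 = -12.87°C → T = 11.63°C
1800 → 3400 m (saturated, 5.5°C/km): ΔT = -5.5 × 1.6 = -8.8°C → T = 2.83°C
3400 → 400 m (dry descent, 9.9°C/km): ΔT = +9.9 × 3 = +29.7°C → T = 32.53°C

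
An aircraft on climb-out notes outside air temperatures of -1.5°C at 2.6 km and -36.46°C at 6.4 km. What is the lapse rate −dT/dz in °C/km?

9.2°C/km

Γ = −ΔT/Δz = (-1.5 − (-36.46)) / (6400 − 2600) m
  = 34.96°C / 3.8 km = 9.2°C/km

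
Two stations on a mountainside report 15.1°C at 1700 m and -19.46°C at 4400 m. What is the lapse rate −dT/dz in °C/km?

Γ = −ΔT/Δz = (15.1 − (-19.46)) / (4400 − 1700) m
  = 34.56°C / 2.7 km = 12.8°C/km

12.8°C/km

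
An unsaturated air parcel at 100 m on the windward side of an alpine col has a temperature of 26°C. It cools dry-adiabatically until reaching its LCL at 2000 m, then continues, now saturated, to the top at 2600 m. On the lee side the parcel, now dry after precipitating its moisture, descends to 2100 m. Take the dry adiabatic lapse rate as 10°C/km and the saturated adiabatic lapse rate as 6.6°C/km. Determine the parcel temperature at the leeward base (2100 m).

8.04°C

Dry to 2000 m: -10 × 1.9 km = -19°C, so T = 7°C.
Saturated to 2600 m: -6.6 × 0.6 km = -3.96°C, so T = 3.04°C.
Dry descent to 2100 m: +10 × 0.5 km = +5°C, so T = 8.04°C.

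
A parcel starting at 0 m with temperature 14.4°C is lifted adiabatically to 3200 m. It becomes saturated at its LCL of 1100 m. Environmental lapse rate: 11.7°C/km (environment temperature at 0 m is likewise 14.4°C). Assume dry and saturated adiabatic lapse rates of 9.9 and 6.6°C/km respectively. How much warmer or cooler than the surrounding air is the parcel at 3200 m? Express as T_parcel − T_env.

+12.69°C (parcel warmer than environment)

Parcel:
  0 → 1100 m (dry, 9.9°C/km): ΔT = -9.9 × 1.1 = -10.89°C → T = 3.51°C
  1100 → 3200 m (saturated, 6.6°C/km): ΔT = -6.6 × 2.1 = -13.86°C → T = -10.35°C
Environment:
  0 → 3200 m (environment, 11.7°C/km): ΔT = -11.7 × 3.2 = -37.44°C → T = -23.04°C
T_parcel − T_env = -10.35 − (-23.04) = +12.69°C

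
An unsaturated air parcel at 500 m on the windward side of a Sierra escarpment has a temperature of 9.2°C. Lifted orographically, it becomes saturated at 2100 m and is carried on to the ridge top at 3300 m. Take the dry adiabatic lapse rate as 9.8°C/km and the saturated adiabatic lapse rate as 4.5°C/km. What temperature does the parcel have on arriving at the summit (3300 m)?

-11.88°C

500 → 2100 m (dry, 9.8°C/km): ΔT = -9.8 × 1.6 = -15.68°C → T = -6.48°C
2100 → 3300 m (saturated, 4.5°C/km): ΔT = -4.5 × 1.2 = -5.4°C → T = -11.88°C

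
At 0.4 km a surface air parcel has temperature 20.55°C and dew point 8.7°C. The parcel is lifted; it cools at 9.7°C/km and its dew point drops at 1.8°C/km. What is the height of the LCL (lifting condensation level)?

1.9 km

T and T_d converge at 9.7 − 1.8 = 7.9°C per km
Height above start = (20.55 − 8.7) / 7.9 = 1.5 km
LCL altitude = 400 m + 1500 m = 1900 m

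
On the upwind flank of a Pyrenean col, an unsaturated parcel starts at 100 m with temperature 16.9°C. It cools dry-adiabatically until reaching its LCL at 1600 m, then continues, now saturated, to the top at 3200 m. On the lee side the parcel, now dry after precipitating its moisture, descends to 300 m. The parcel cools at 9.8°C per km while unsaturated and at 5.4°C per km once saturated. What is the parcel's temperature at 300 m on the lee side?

From 100 m to 1600 m (dry): cools by 9.8 × 1.5 = 14.7°C, giving 2.2°C.
From 1600 m to 3200 m (saturated): cools by 5.4 × 1.6 = 8.64°C, giving -6.44°C.
From 3200 m to 300 m (dry descent): warms by 9.8 × 2.9 = 28.42°C, giving 21.98°C.

21.98°C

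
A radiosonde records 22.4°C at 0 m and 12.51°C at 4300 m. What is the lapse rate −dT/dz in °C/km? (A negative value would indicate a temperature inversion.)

Γ = −ΔT/Δz = (22.4 − 12.51) / (4300 − 0) m
  = 9.89°C / 4.3 km = 2.3°C/km

2.3°C/km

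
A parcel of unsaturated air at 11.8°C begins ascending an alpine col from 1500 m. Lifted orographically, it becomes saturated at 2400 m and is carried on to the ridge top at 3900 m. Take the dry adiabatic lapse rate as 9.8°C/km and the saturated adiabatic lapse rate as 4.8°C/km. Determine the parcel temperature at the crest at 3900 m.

1500 → 2400 m (dry, 9.8°C/km): ΔT = -9.8 × 0.9 = -8.82°C → T = 2.98°C
2400 → 3900 m (saturated, 4.8°C/km): ΔT = -4.8 × 1.5 = -7.2°C → T = -4.22°C

-4.22°C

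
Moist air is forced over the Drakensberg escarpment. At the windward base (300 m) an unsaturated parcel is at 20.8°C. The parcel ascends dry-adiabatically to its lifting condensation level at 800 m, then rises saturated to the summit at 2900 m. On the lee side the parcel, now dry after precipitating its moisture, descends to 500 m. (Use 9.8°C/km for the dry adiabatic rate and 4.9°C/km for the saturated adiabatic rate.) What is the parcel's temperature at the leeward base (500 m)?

29.13°C

300–800 m, dry: Δz = 0.5 km ⇒ ΔT = -4.9°C; T = 15.9°C
800–2900 m, saturated: Δz = 2.1 km ⇒ ΔT = -10.29°C; T = 5.61°C
2900–500 m, dry descent: Δz = 2.4 km ⇒ ΔT = +23.52°C; T = 29.13°C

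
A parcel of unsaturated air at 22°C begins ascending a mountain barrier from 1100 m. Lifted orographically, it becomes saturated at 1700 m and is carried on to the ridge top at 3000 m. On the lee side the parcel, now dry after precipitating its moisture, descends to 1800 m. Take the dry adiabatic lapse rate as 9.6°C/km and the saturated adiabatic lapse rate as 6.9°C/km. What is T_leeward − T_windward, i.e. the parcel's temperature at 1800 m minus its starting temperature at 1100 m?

-3.21°C

Dry to 1700 m: -9.6 × 0.6 km = -5.76°C, so T = 16.24°C.
Saturated to 3000 m: -6.9 × 1.3 km = -8.97°C, so T = 7.27°C.
Dry descent to 1800 m: +9.6 × 1.2 km = +11.52°C, so T = 18.79°C.
Net change vs windward start: 18.79 − 22 = -3.21°C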